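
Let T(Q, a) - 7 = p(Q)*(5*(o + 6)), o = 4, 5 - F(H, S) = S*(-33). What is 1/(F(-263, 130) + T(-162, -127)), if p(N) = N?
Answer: -1/3798 ≈ -0.00026330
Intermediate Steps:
F(H, S) = 5 + 33*S (F(H, S) = 5 - S*(-33) = 5 - (-33)*S = 5 + 33*S)
T(Q, a) = 7 + 50*Q (T(Q, a) = 7 + Q*(5*(4 + 6)) = 7 + Q*(5*10) = 7 + Q*50 = 7 + 50*Q)
1/(F(-263, 130) + T(-162, -127)) = 1/((5 + 33*130) + (7 + 50*(-162))) = 1/((5 + 4290) + (7 - 8100)) = 1/(4295 - 8093) = 1/(-3798) = -1/3798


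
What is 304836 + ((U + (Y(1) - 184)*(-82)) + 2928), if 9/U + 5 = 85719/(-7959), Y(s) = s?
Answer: 4501342461/13946 ≈ 3.2277e+5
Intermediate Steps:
U = -7959/13946 (U = 9/(-5 + 85719/(-7959)) = 9/(-5 + 85719*(-1/7959)) = 9/(-5 - 28573/2653) = 9/(-41838/2653) = 9*(-2653/41838) = -7959/13946 ≈ -0.57070)
304836 + ((U + (Y(1) - 184)*(-82)) + 2928) = 304836 + ((-7959/13946 + (1 - 184)*(-82)) + 2928) = 304836 + ((-7959/13946 - 183*(-82)) + 2928) = 304836 + ((-7959/13946 + 15006) + 2928) = 304836 + (209265717/13946 + 2928) = 304836 + 250099605/13946 = 4501342461/13946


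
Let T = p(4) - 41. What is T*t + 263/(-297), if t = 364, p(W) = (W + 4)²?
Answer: 2486221/297 ≈ 8371.1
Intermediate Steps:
p(W) = (4 + W)²
T = 23 (T = (4 + 4)² - 41 = 8² - 41 = 64 - 41 = 23)
T*t + 263/(-297) = 23*364 + 263/(-297) = 8372 + 263*(-1/297) = 8372 - 263/297 = 2486221/297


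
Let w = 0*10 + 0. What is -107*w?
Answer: 0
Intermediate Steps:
w = 0 (w = 0 + 0 = 0)
-107*w = -107*0 = 0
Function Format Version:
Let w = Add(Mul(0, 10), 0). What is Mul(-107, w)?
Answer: 0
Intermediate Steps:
w = 0 (w = Add(0, 0) = 0)
Mul(-107, w) = Mul(-107, 0) = 0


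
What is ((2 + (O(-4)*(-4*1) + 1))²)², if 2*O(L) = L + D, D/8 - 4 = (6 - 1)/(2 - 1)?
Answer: 312900721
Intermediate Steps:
D = 72 (D = 32 + 8*((6 - 1)/(2 - 1)) = 32 + 8*(5/1) = 32 + 8*(5*1) = 32 + 8*5 = 32 + 40 = 72)
O(L) = 36 + L/2 (O(L) = (L + 72)/2 = (72 + L)/2 = 36 + L/2)
((2 + (O(-4)*(-4*1) + 1))²)² = ((2 + ((36 + (½)*(-4))*(-4*1) + 1))²)² = ((2 + ((36 - 2)*(-4) + 1))²)² = ((2 + (34*(-4) + 1))²)² = ((2 + (-136 + 1))²)² = ((2 - 135)²)² = ((-133)²)² = 17689² = 312900721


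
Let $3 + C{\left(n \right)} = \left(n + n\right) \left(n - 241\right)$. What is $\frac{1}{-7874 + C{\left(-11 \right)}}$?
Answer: $- \frac{1}{2333} \approx -0.00042863$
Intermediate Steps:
$C{\left(n \right)} = -3 + 2 n \left(-241 + n\right)$ ($C{\left(n \right)} = -3 + \left(n + n\right) \left(n - 241\right) = -3 + 2 n \left(-241 + n\right)$)
$\frac{1}{-7874 + C{\left(-11 \right)}} = \frac{1}{-7874 - \left(-5299 - 242\right)} = \frac{1}{-7874 + \left(-3 + 5302 + 2 \cdot 121\right)} = \frac{1}{-7874 + \left(-3 + 5302 + 242\right)} = \frac{1}{-7874 + 5541} = \frac{1}{-2333} = - \frac{1}{2333}$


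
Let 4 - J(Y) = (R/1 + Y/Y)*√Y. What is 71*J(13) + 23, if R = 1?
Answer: 307 - 142*√13 ≈ -204.99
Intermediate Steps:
J(Y) = 4 - 2*√Y (J(Y) = 4 - (1/1 + Y/Y)*√Y = 4 - (1*1 + 1)*√Y = 4 - (1 + 1)*√Y = 4 - 2*√Y)
71*J(13) + 23 = 71*(4 - 2*√13) + 23 = (284 - 142*√13) + 23 = 307 - 142*√13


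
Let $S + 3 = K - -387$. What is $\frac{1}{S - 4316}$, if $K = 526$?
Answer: $- \frac{1}{3406} \approx -0.0002936$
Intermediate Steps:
$S = 910$ ($S = -3 + \left(526 - -387\right) = -3 + \left(526 + 387\right) = -3 + 913 = 910$)
$\frac{1}{S - 4316} = \frac{1}{910 - 4316} = \frac{1}{-3406} = - \frac{1}{3406}$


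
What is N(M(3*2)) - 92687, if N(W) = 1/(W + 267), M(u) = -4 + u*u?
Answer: -27713412/299 ≈ -92687.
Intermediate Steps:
M(u) = -4 + u²
N(W) = 1/(267 + W)
N(M(3*2)) - 92687 = 1/(267 + (-4 + (3*2)²)) - 92687 = 1/(267 + (-4 + 6²)) - 92687 = 1/(267 + (-4 + 36)) - 92687 = 1/(267 + 32) - 92687 = 1/299 - 92687 = -27713412/299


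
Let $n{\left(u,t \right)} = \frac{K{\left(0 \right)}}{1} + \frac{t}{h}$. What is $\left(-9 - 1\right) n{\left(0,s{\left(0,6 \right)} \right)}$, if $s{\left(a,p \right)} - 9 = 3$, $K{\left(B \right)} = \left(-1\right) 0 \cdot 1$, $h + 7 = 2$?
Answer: $24$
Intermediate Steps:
$h = -5$ ($h = -7 + 2 = -5$)
$K{\left(B \right)} = 0$ ($K{\left(B \right)} = 0 \cdot 1 = 0$)
$s{\left(a,p \right)} = 12$ ($s{\left(a,p \right)} = 9 + 3 = 12$)
$n{\left(u,t \right)} = - \frac{t}{5}$ ($n{\left(u,t \right)} = \frac{0}{1} + \frac{t}{-5} = 0 \cdot 1 + t \left(- \frac{1}{5}\right) = 0 - \frac{t}{5} = - \frac{t}{5}$)
$\left(-9 - 1\right) n{\left(0,s{\left(0,6 \right)} \right)} = \left(-9 - 1\right) \left(\left(- \frac{1}{5}\right) 12\right) = \left(-10\right) \left(- \frac{12}{5}\right) = 24$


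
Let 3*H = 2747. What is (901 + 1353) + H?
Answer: 9509/3 ≈ 3169.7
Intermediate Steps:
H = 2747/3 (H = (1/3)*2747 = 2747/3 ≈ 915.67)
(901 + 1353) + H = (901 + 1353) + 2747/3 = 2254 + 2747/3 = 9509/3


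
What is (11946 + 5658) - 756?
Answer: 16848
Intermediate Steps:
(11946 + 5658) - 756 = 17604 - 756 = 16848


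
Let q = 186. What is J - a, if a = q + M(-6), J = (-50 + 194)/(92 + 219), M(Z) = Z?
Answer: -55836/311 ≈ -179.54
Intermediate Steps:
J = 144/311 ≈ 0.46302
a = 180 (a = 186 - 6 = 180)
J - a = 144/311 - 1*180 = 144/311 - 180 = -55836/311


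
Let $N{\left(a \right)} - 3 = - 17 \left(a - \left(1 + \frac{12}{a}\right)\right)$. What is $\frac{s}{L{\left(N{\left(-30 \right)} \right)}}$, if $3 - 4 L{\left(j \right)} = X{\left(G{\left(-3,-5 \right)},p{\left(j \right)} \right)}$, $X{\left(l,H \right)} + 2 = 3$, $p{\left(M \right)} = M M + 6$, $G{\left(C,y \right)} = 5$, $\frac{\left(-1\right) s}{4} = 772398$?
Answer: $-6179184$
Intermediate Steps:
$s = -3089592$ ($s = \left(-4\right) 772398 = -3089592$)
$p{\left(M \right)} = 6 + M^{2}$ ($p{\left(M \right)} = M^{2} + 6 = 6 + M^{2}$)
$X{\left(l,H \right)} = 1$ ($X{\left(l,H \right)} = -2 + 3 = 1$)
$N{\left(a \right)} = 20 - 17 a + \frac{204}{a}$ ($N{\left(a \right)} = 3 - 17 \left(a - \left(1 + \frac{12}{a}\right)\right) = 3 - 17 \left(-1 + a - \frac{12}{a}\right) = 3 + \left(17 - 17 a + \frac{204}{a}\right) = 20 - 17 a + \frac{204}{a}$)
$L{\left(j \right)} = \frac{1}{2}$ ($L{\left(j \right)} = \frac{3}{4} - \frac{1}{4} = \frac{1}{2}$)
$\frac{s}{L{\left(N{\left(-30 \right)} \right)}} = - 3089592 \frac{1}{\frac{1}{2}} = \left(-3089592\right) 2 = -6179184$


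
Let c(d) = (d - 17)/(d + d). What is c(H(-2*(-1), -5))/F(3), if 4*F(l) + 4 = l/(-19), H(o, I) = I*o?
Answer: -513/395 ≈ -1.2987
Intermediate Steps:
F(l) = -1 - l/76 (F(l) = -1 + (l/(-19))/4 = -1 + (l*(-1/19))/4 = -1 + (-l/19)/4 = -1 - l/76)
c(d) = (-17 + d)/(2*d) (c(d) = (-17 + d)/((2*d)) = (-17 + d)*(1/(2*d)) = (-17 + d)/(2*d))
c(H(-2*(-1), -5))/F(3) = ((-17 - (-10)*(-1))/(2*((-(-10)*(-1)))))/(-1 - 1/76*3) = ((-17 - 5*2)/(2*((-5*2))))/(-1 - 3/76) = ((1/2)*(-17 - 10)/(-10))/(-79/76) = ((1/2)*(-1/10)*(-27))*(-76/79) = (27/20)*(-76/79) = -513/395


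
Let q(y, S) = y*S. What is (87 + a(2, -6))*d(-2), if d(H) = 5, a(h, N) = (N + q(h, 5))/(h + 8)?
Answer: 437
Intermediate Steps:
q(y, S) = S*y
a(h, N) = (N + 5*h)/(8 + h) (a(h, N) = (N + 5*h)/(h + 8) = (N + 5*h)/(8 + h))
(87 + a(2, -6))*d(-2) = (87 + (-6 + 5*2)/(8 + 2))*5 = (87 + (-6 + 10)/10)*5 = (87 + (⅒)*4)*5 = (87 + ⅖)*5 = (437/5)*5 = 437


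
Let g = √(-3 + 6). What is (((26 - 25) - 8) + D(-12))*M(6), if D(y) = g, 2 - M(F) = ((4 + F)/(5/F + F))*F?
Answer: 1946/41 - 278*√3/41 ≈ 35.719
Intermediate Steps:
M(F) = 2 - F*(4 + F)/(F + 5/F) (M(F) = 2 - (4 + F)/(5/F + F)*F = 2 - (4 + F)/(F + 5/F)*F = 2 - F*(4 + F)/(F + 5/F))
g = √3 ≈ 1.7320
D(y) = √3
(((26 - 25) - 8) + D(-12))*M(6) = (((26 - 25) - 8) + √3)*((10 - 1*6³ - 2*6²)/(5 + 6²)) = ((1 - 8) + √3)*((10 - 1*216 - 2*36)/(5 + 36)) = (-7 + √3)*((10 - 216 - 72)/41) = (-7 + √3)*((1/41)*(-278)) = (-7 + √3)*(-278/41) = 1946/41 - 278*√3/41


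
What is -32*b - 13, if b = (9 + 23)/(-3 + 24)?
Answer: -1297/21 ≈ -61.762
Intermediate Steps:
b = 32/21 ≈ 1.5238
-32*b - 13 = -32*32/21 - 13 = -1024/21 - 13 = -1297/21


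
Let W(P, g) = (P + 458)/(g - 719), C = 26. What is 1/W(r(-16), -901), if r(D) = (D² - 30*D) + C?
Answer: -81/61 ≈ -1.3279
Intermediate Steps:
r(D) = 26 + D² - 30*D (r(D) = (D² - 30*D) + 26 = 26 + D² - 30*D)
W(P, g) = (458 + P)/(-719 + g)
1/W(r(-16), -901) = 1/((458 + (26 + (-16)² - 30*(-16)))/(-719 - 901)) = 1/((458 + (26 + 256 + 480))/(-1620)) = 1/(-(458 + 762)/1620) = 1/(-1/1620*1220) = 1/(-61/81) = -81/61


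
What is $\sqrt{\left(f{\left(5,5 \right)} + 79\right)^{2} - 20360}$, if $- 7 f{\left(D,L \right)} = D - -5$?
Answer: $\frac{i \sqrt{702791}}{7} \approx 119.76 i$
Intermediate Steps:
$f{\left(D,L \right)} = - \frac{5}{7} - \frac{D}{7}$ ($f{\left(D,L \right)} = - \frac{D - -5}{7} = - \frac{D + 5}{7} = - \frac{5 + D}{7} = - \frac{5}{7} - \frac{D}{7}$)
$\sqrt{\left(f{\left(5,5 \right)} + 79\right)^{2} - 20360} = \sqrt{\left(\left(- \frac{5}{7} - \frac{5}{7}\right) + 79\right)^{2} - 20360} = \sqrt{\left(- \frac{10}{7} + 79\right)^{2} - 20360} = \sqrt{\left(\frac{543}{7}\right)^{2} - 20360} = \sqrt{\frac{294849}{49} - 20360} = \sqrt{- \frac{702791}{49}} = \frac{i \sqrt{702791}}{7}$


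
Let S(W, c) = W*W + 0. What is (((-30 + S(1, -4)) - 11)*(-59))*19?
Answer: 44840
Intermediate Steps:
S(W, c) = W**2 (S(W, c) = W**2 + 0 = W**2)
(((-30 + S(1, -4)) - 11)*(-59))*19 = (((-30 + 1**2) - 11)*(-59))*19 = (((-30 + 1) - 11)*(-59))*19 = ((-29 - 11)*(-59))*19 = -40*(-59)*19 = 2360*19 = 44840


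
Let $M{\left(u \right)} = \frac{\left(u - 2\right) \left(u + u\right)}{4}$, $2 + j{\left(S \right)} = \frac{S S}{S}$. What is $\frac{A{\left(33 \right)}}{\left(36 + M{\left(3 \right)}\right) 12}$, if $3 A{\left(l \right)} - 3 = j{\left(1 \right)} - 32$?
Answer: $- \frac{1}{45} \approx -0.022222$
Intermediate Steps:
$j{\left(S \right)} = -2 + S$ ($j{\left(S \right)} = -2 + \frac{S S}{S} = -2 + \frac{S^{2}}{S} = -2 + S$)
$M{\left(u \right)} = \frac{u \left(-2 + u\right)}{2}$ ($M{\left(u \right)} = \left(-2 + u\right) 2 u \frac{1}{4} = 2 u \left(-2 + u\right) \frac{1}{4} = \frac{u \left(-2 + u\right)}{2}$)
$A{\left(l \right)} = -10$ ($A{\left(l \right)} = 1 + \frac{\left(-2 + 1\right) - 32}{3} = 1 + \frac{-1 - 32}{3} = 1 + \frac{1}{3} \left(-33\right) = 1 - 11 = -10$)
$\frac{A{\left(33 \right)}}{\left(36 + M{\left(3 \right)}\right) 12} = - \frac{10}{\left(36 + \frac{1}{2} \cdot 3 \left(-2 + 3\right)\right) 12} = - \frac{10}{\left(36 + \frac{1}{2} \cdot 3 \cdot 1\right) 12} = - \frac{10}{\left(36 + \frac{3}{2}\right) 12} = - \frac{10}{\frac{75}{2} \cdot 12} = - \frac{10}{450} = \left(-10\right) \frac{1}{450} = - \frac{1}{45}$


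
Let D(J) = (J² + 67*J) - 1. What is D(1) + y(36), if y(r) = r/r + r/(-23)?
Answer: 1528/23 ≈ 66.435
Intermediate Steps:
y(r) = 1 - r/23 (y(r) = 1 + r*(-1/23) = 1 - r/23)
D(J) = -1 + J² + 67*J
D(1) + y(36) = (-1 + 1² + 67*1) + (1 - 1/23*36) = (-1 + 1 + 67) + (1 - 36/23) = 67 - 13/23 = 1528/23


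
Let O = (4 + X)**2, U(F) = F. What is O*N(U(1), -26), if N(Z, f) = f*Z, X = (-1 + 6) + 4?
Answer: -4394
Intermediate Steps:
X = 9 (X = 5 + 4 = 9)
N(Z, f) = Z*f
O = 169 (O = (4 + 9)**2 = 13**2 = 169)
O*N(U(1), -26) = 169*(1*(-26)) = 169*(-26) = -4394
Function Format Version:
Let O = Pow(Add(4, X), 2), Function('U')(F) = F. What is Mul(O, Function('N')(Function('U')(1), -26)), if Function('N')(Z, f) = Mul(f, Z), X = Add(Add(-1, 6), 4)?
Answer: -4394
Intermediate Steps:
X = 9 (X = Add(5, 4) = 9)
Function('N')(Z, f) = Mul(Z, f)
O = 169 (O = Pow(Add(4, 9), 2) = Pow(13, 2) = 169)
Mul(O, Function('N')(Function('U')(1), -26)) = Mul(169, Mul(1, -26)) = Mul(169, -26) = -4394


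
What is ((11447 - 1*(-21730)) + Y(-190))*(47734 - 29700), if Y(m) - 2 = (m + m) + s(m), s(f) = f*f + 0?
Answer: 1242524566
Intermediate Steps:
s(f) = f² (s(f) = f² + 0 = f²)
Y(m) = 2 + m² + 2*m (Y(m) = 2 + ((m + m) + m²) = 2 + (2*m + m²) = 2 + (m² + 2*m) = 2 + m² + 2*m)
((11447 - 1*(-21730)) + Y(-190))*(47734 - 29700) = ((11447 - 1*(-21730)) + (2 + (-190)² + 2*(-190)))*(47734 - 29700) = ((11447 + 21730) + (2 + 36100 - 380))*18034 = (33177 + 35722)*18034 = 68899*18034 = 1242524566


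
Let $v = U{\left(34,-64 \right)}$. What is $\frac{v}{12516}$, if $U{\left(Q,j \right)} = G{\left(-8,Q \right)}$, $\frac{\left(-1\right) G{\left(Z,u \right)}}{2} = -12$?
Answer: $\frac{2}{1043} \approx 0.0019175$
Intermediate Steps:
$G{\left(Z,u \right)} = 24$ ($G{\left(Z,u \right)} = \left(-2\right) \left(-12\right) = 24$)
$U{\left(Q,j \right)} = 24$
$v = 24$
$\frac{v}{12516} = \frac{24}{12516} = 24 \cdot \frac{1}{12516} = \frac{2}{1043}$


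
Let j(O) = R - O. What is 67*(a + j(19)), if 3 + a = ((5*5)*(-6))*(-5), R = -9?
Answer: 48173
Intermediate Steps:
j(O) = -9 - O
a = 747 (a = -3 + ((5*5)*(-6))*(-5) = -3 + (25*(-6))*(-5) = -3 - 150*(-5) = -3 + 750 = 747)
67*(a + j(19)) = 67*(747 + (-9 - 1*19)) = 67*(747 + (-9 - 19)) = 67*(747 - 28) = 67*719 = 48173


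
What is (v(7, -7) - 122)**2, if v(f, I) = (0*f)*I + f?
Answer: 13225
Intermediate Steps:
v(f, I) = f (v(f, I) = 0*I + f = 0 + f = f)
(v(7, -7) - 122)**2 = (7 - 122)**2 = (-115)**2 = 13225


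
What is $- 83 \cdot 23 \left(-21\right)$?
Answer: $40089$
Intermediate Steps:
$- 83 \cdot 23 \left(-21\right) = - 1909 \left(-21\right) = \left(-1\right) \left(-40089\right) = 40089$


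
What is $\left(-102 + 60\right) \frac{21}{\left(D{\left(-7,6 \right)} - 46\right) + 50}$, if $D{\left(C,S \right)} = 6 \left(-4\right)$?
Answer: $\frac{441}{10} \approx 44.1$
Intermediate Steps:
$D{\left(C,S \right)} = -24$
$\left(-102 + 60\right) \frac{21}{\left(D{\left(-7,6 \right)} - 46\right) + 50} = \left(-102 + 60\right) \frac{21}{\left(-24 - 46\right) + 50} = - 42 \frac{21}{-70 + 50} = - 42 \frac{21}{-20} = - 42 \cdot 21 \left(- \frac{1}{20}\right) = \left(-42\right) \left(- \frac{21}{20}\right) = \frac{441}{10}$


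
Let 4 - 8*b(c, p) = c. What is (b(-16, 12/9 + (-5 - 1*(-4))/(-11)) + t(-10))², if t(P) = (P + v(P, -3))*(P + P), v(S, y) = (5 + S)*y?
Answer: 38025/4 ≈ 9506.3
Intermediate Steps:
v(S, y) = y*(5 + S)
b(c, p) = ½ - c/8
t(P) = 2*P*(-15 - 2*P) (t(P) = (P - 3*(5 + P))*(P + P) = (P + (-15 - 3*P))*(2*P) = (-15 - 2*P)*(2*P) = 2*P*(-15 - 2*P))
(b(-16, 12/9 + (-5 - 1*(-4))/(-11)) + t(-10))² = ((½ - ⅛*(-16)) + 2*(-10)*(-15 - 2*(-10)))² = ((½ + 2) + 2*(-10)*(-15 + 20))² = (5/2 + 2*(-10)*5)² = (5/2 - 100)² = (-195/2)² = 38025/4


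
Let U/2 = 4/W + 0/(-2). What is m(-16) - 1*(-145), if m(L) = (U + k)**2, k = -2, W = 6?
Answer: 1309/9 ≈ 145.44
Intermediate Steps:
U = 4/3 (U = 2*(4/6 + 0/(-2)) = 2*(4*(1/6) + 0*(-1/2)) = 2*(2/3 + 0) = 2*(2/3) = 4/3 ≈ 1.3333)
m(L) = 4/9 (m(L) = (4/3 - 2)**2 = (-2/3)**2 = 4/9)
m(-16) - 1*(-145) = 4/9 - 1*(-145) = 4/9 + 145 = 1309/9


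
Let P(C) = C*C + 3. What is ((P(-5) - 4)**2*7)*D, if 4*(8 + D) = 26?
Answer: -6048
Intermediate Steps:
D = -3/2 (D = -8 + (1/4)*26 = -8 + 13/2 = -3/2 ≈ -1.5000)
P(C) = 3 + C**2 (P(C) = C**2 + 3 = 3 + C**2)
((P(-5) - 4)**2*7)*D = (((3 + (-5)**2) - 4)**2*7)*(-3/2) = (((3 + 25) - 4)**2*7)*(-3/2) = ((28 - 4)**2*7)*(-3/2) = (24**2*7)*(-3/2) = (576*7)*(-3/2) = 4032*(-3/2) = -6048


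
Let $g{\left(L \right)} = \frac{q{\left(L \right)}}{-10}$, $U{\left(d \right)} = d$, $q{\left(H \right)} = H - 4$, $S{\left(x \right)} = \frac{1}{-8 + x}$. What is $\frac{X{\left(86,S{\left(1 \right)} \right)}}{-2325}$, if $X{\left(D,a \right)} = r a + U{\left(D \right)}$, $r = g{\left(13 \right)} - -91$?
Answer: $- \frac{5119}{162750} \approx -0.031453$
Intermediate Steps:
$q{\left(H \right)} = -4 + H$
$g{\left(L \right)} = \frac{2}{5} - \frac{L}{10}$ ($g{\left(L \right)} = \frac{-4 + L}{-10} = \left(-4 + L\right) \left(- \frac{1}{10}\right) = \frac{2}{5} - \frac{L}{10}$)
$r = \frac{901}{10}$ ($r = \left(\frac{2}{5} - \frac{13}{10}\right) - -91 = \left(\frac{2}{5} - \frac{13}{10}\right) + 91 = - \frac{9}{10} + 91 = \frac{901}{10} \approx 90.1$)
$X{\left(D,a \right)} = D + \frac{901 a}{10}$ ($X{\left(D,a \right)} = \frac{901 a}{10} + D = D + \frac{901 a}{10}$)
$\frac{X{\left(86,S{\left(1 \right)} \right)}}{-2325} = \frac{86 + \frac{901}{10 \left(-8 + 1\right)}}{-2325} = \left(86 + \frac{901}{10 \left(-7\right)}\right) \left(- \frac{1}{2325}\right) = \left(86 + \frac{901}{10} \left(- \frac{1}{7}\right)\right) \left(- \frac{1}{2325}\right) = \left(86 - \frac{901}{70}\right) \left(- \frac{1}{2325}\right) = \frac{5119}{70} \left(- \frac{1}{2325}\right) = - \frac{5119}{162750}$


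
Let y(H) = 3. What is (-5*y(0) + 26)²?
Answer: 121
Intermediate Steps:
(-5*y(0) + 26)² = (-5*3 + 26)² = (-15 + 26)² = 11² = 121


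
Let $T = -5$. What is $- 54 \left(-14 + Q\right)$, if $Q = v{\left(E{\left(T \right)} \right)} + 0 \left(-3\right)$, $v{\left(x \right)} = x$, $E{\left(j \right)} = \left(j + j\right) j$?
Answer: $-1944$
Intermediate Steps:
$E{\left(j \right)} = 2 j^{2}$ ($E{\left(j \right)} = 2 j j = 2 j^{2}$)
$Q = 50$ ($Q = 2 \left(-5\right)^{2} + 0 \left(-3\right) = 2 \cdot 25 + 0 = 50 + 0 = 50$)
$- 54 \left(-14 + Q\right) = - 54 \left(-14 + 50\right) = \left(-54\right) 36 = -1944$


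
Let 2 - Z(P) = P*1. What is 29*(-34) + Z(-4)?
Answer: -980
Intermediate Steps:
Z(P) = 2 - P
29*(-34) + Z(-4) = 29*(-34) + (2 - 1*(-4)) = -986 + (2 + 4) = -986 + 6 = -980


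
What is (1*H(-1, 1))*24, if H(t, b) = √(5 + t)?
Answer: 48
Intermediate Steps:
(1*H(-1, 1))*24 = (1*√(5 - 1))*24 = (1*√4)*24 = (1*2)*24 = 2*24 = 48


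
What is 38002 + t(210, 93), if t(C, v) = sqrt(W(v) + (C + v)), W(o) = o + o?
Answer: 38002 + sqrt(489) ≈ 38024.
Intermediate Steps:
W(o) = 2*o
t(C, v) = sqrt(C + 3*v) (t(C, v) = sqrt(2*v + (C + v)) = sqrt(C + 3*v))
38002 + t(210, 93) = 38002 + sqrt(210 + 3*93) = 38002 + sqrt(210 + 279) = 38002 + sqrt(489)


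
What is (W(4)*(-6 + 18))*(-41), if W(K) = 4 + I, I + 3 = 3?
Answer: -1968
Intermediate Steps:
I = 0 (I = -3 + 3 = 0)
W(K) = 4 (W(K) = 4 + 0 = 4)
(W(4)*(-6 + 18))*(-41) = (4*(-6 + 18))*(-41) = (4*12)*(-41) = 48*(-41) = -1968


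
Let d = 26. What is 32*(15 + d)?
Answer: 1312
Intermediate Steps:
32*(15 + d) = 32*(15 + 26) = 32*41 = 1312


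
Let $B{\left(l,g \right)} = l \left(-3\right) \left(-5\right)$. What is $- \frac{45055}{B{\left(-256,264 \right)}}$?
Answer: $\frac{9011}{768} \approx 11.733$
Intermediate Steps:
$B{\left(l,g \right)} = 15 l$ ($B{\left(l,g \right)} = - 3 l \left(-5\right) = 15 l$)
$- \frac{45055}{B{\left(-256,264 \right)}} = - \frac{45055}{15 \left(-256\right)} = - \frac{45055}{-3840} = \left(-45055\right) \left(- \frac{1}{3840}\right) = \frac{9011}{768}$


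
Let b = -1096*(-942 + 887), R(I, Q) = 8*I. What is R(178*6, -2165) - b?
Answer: -51736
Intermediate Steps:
b = 60280 (b = -1096*(-55) = 60280)
R(178*6, -2165) - b = 8*(178*6) - 1*60280 = 8*1068 - 60280 = 8544 - 60280 = -51736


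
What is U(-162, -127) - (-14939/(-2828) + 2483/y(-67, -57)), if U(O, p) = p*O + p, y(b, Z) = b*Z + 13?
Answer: 55379436085/2709224 ≈ 20441.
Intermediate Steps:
y(b, Z) = 13 + Z*b (y(b, Z) = Z*b + 13 = 13 + Z*b)
U(O, p) = p + O*p (U(O, p) = O*p + p = p + O*p)
U(-162, -127) - (-14939/(-2828) + 2483/y(-67, -57)) = -127*(1 - 162) - (-14939/(-2828) + 2483/(13 - 57*(-67))) = -127*(-161) - (-14939*(-1/2828) + 2483/(13 + 3819)) = 20447 - (14939/2828 + 2483/3832) = 20447 - 1*16067043/2709224 = 20447 - 16067043/2709224 = 55379436085/2709224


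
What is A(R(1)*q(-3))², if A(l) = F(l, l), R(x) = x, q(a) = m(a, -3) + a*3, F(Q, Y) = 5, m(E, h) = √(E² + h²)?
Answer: 25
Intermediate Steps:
q(a) = √(9 + a²) + 3*a (q(a) = √(a² + (-3)²) + a*3 = √(a² + 9) + 3*a = √(9 + a²) + 3*a)
A(l) = 5
A(R(1)*q(-3))² = 5² = 25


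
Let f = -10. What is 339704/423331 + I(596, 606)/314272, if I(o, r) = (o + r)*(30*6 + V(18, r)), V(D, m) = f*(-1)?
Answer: 50859947317/33260270008 ≈ 1.5292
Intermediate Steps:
V(D, m) = 10 (V(D, m) = -10*(-1) = 10)
I(o, r) = 190*o + 190*r (I(o, r) = (o + r)*(30*6 + 10) = (o + r)*(180 + 10) = (o + r)*190 = 190*o + 190*r)
339704/423331 + I(596, 606)/314272 = 339704/423331 + (190*596 + 190*606)/314272 = 339704*(1/423331) + (113240 + 115140)*(1/314272) = 339704/423331 + 228380*(1/314272) = 339704/423331 + 57095/78568 = 50859947317/33260270008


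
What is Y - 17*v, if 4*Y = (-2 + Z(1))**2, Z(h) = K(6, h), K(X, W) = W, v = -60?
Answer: 4081/4 ≈ 1020.3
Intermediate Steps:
Z(h) = h
Y = 1/4 (Y = (-2 + 1)**2/4 = (1/4)*(-1)**2 = (1/4)*1 = 1/4 ≈ 0.25000)
Y - 17*v = 1/4 - 17*(-60) = 1/4 + 1020 = 4081/4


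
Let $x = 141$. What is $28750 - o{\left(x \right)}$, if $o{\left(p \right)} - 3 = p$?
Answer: $28606$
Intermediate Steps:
$o{\left(p \right)} = 3 + p$
$28750 - o{\left(x \right)} = 28750 - \left(3 + 141\right) = 28750 - 144 = 28606$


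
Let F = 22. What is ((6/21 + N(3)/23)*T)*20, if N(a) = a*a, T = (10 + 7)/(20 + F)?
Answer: 18530/3381 ≈ 5.4806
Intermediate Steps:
T = 17/42 (T = (10 + 7)/(20 + 22) = 17/42 ≈ 0.40476)
N(a) = a²
((6/21 + N(3)/23)*T)*20 = ((6/21 + 3²/23)*(17/42))*20 = ((6*(1/21) + 9*(1/23))*(17/42))*20 = ((2/7 + 9/23)*(17/42))*20 = ((109/161)*(17/42))*20 = (1853/6762)*20 = 18530/3381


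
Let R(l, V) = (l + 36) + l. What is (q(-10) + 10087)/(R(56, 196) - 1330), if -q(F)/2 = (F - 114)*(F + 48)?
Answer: -19511/1182 ≈ -16.507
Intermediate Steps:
q(F) = -2*(-114 + F)*(48 + F) (q(F) = -2*(F - 114)*(F + 48) = -2*(-114 + F)*(48 + F))
R(l, V) = 36 + 2*l (R(l, V) = (36 + l) + l = 36 + 2*l)
(q(-10) + 10087)/(R(56, 196) - 1330) = ((10944 - 2*(-10)**2 + 132*(-10)) + 10087)/((36 + 2*56) - 1330) = ((10944 - 2*100 - 1320) + 10087)/((36 + 112) - 1330) = ((10944 - 200 - 1320) + 10087)/(148 - 1330) = (9424 + 10087)/(-1182) = 19511*(-1/1182) = -19511/1182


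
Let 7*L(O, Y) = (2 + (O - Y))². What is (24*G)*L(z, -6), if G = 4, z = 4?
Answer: 13824/7 ≈ 1974.9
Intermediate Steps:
L(O, Y) = (2 + O - Y)²/7 (L(O, Y) = (2 + (O - Y))²/7 = (2 + O - Y)²/7)
(24*G)*L(z, -6) = (24*4)*((2 + 4 - 1*(-6))²/7) = 96*((2 + 4 + 6)²/7) = 96*((⅐)*12²) = 96*((⅐)*144) = 96*(144/7) = 13824/7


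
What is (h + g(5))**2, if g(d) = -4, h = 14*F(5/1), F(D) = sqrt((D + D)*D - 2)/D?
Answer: 9808/25 - 448*sqrt(3)/5 ≈ 237.13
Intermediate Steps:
F(D) = sqrt(-2 + 2*D**2)/D (F(D) = sqrt((2*D)*D - 2)/D = sqrt(2*D**2 - 2)/D = sqrt(-2 + 2*D**2)/D)
h = 56*sqrt(3)/5 (h = 14*(sqrt(-2 + 2*(5/1)**2)/((5/1))) = 14*(sqrt(-2 + 2*(5*1)**2)/((5*1))) = 14*(sqrt(-2 + 2*5**2)/5) = 14*(sqrt(-2 + 2*25)/5) = 14*(sqrt(-2 + 50)/5) = 14*(sqrt(48)/5) = 14*((4*sqrt(3))/5) = 14*(4*sqrt(3)/5) = 56*sqrt(3)/5 ≈ 19.399)
(h + g(5))**2 = (56*sqrt(3)/5 - 4)**2 = (-4 + 56*sqrt(3)/5)**2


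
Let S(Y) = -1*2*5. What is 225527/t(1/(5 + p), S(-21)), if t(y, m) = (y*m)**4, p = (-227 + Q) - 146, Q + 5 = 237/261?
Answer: 15479491395432016222832/35806100625 ≈ 4.3231e+11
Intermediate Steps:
Q = -356/87 (Q = -5 + 237/261 = -5 + 237*(1/261) = -5 + 79/87 = -356/87 ≈ -4.0920)
S(Y) = -10 (S(Y) = -2*5 = -10)
p = -32807/87 (p = (-227 - 356/87) - 146 = -20105/87 - 146 = -32807/87 ≈ -377.09)
t(y, m) = m**4*y**4 (t(y, m) = (m*y)**4 = m**4*y**4)
225527/t(1/(5 + p), S(-21)) = 225527/(((-10)**4*(1/(5 - 32807/87))**4)) = 225527/((10000*(1/(-32372/87))**4)) = 225527/((10000*(-87/32372)**4)) = 225527/((10000*(57289761/1098191623738675456))) = 225527/(35806100625/68636976483667216) = 225527*(68636976483667216/35806100625) = 15479491395432016222832/35806100625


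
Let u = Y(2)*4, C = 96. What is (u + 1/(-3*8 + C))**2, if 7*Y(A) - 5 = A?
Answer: 83521/5184 ≈ 16.111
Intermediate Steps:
Y(A) = 5/7 + A/7
u = 4 (u = (5/7 + (1/7)*2)*4 = (5/7 + 2/7)*4 = 1*4 = 4)
(u + 1/(-3*8 + C))**2 = (4 + 1/(-3*8 + 96))**2 = (4 + 1/(-24 + 96))**2 = (4 + 1/72)**2 = (289/72)**2 = 83521/5184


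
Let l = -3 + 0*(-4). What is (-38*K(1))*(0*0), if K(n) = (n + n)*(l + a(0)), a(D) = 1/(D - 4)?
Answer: 0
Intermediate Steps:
l = -3 (l = -3 + 0 = -3)
a(D) = 1/(-4 + D)
K(n) = -13*n/2 (K(n) = (n + n)*(-3 + 1/(-4 + 0)) = (2*n)*(-3 + 1/(-4)) = (2*n)*(-3 - ¼) = (2*n)*(-13/4) = -13*n/2)
(-38*K(1))*(0*0) = (-(-247))*(0*0) = -38*(-13/2)*0 = 247*0 = 0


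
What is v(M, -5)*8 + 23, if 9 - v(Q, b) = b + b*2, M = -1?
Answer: 215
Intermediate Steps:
v(Q, b) = 9 - 3*b (v(Q, b) = 9 - (b + b*2) = 9 - (b + 2*b) = 9 - 3*b)
v(M, -5)*8 + 23 = (9 - 3*(-5))*8 + 23 = (9 + 15)*8 + 23 = 24*8 + 23 = 192 + 23 = 215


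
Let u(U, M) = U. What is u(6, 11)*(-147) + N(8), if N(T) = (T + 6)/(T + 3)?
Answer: -9688/11 ≈ -880.73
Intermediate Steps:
N(T) = (6 + T)/(3 + T)
u(6, 11)*(-147) + N(8) = 6*(-147) + (6 + 8)/(3 + 8) = -882 + 14/11 = -9688/11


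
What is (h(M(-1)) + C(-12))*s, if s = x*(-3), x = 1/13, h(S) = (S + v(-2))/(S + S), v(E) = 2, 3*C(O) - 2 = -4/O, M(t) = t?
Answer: -5/78 ≈ -0.064103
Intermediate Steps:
C(O) = 2/3 - 4/(3*O) (C(O) = 2/3 + (-4/O)/3 = 2/3 - 4/(3*O))
h(S) = (2 + S)/(2*S) (h(S) = (S + 2)/(S + S) = (2 + S)/((2*S)) = (2 + S)*(1/(2*S)) = (2 + S)/(2*S))
x = 1/13 ≈ 0.076923
s = -3/13 (s = (1/13)*(-3) = -3/13 ≈ -0.23077)
(h(M(-1)) + C(-12))*s = ((1/2)*(2 - 1)/(-1) + (2/3)*(-2 - 12)/(-12))*(-3/13) = ((1/2)*(-1)*1 + (2/3)*(-1/12)*(-14))*(-3/13) = (-1/2 + 7/9)*(-3/13) = (5/18)*(-3/13) = -5/78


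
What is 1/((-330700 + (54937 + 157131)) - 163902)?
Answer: -1/282534 ≈ -3.5394e-6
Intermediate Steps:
1/((-330700 + (54937 + 157131)) - 163902) = 1/((-330700 + 212068) - 163902) = 1/(-118632 - 163902) = 1/(-282534) = -1/282534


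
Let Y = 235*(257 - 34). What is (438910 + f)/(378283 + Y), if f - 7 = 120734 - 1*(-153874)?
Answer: 713525/430688 ≈ 1.6567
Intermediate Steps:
f = 274615 (f = 7 + (120734 - 1*(-153874)) = 7 + (120734 + 153874) = 7 + 274608 = 274615)
Y = 52405 (Y = 235*223 = 52405)
(438910 + f)/(378283 + Y) = (438910 + 274615)/(378283 + 52405) = 713525/430688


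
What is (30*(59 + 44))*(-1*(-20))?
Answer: 61800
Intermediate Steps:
(30*(59 + 44))*(-1*(-20)) = (30*103)*20 = 3090*20 = 61800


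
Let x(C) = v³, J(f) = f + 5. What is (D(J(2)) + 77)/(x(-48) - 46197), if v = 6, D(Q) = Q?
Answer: -28/15327 ≈ -0.0018268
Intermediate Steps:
J(f) = 5 + f
x(C) = 216 (x(C) = 6³ = 216)
(D(J(2)) + 77)/(x(-48) - 46197) = ((5 + 2) + 77)/(216 - 46197) = (7 + 77)/(-45981) = 84*(-1/45981) = -28/15327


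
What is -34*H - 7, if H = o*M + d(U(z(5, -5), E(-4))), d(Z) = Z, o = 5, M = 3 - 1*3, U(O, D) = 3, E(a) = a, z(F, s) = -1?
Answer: -109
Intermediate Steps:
M = 0 (M = 3 - 3 = 0)
H = 3 (H = 5*0 + 3 = 0 + 3 = 3)
-34*H - 7 = -34*3 - 7 = -102 - 7 = -109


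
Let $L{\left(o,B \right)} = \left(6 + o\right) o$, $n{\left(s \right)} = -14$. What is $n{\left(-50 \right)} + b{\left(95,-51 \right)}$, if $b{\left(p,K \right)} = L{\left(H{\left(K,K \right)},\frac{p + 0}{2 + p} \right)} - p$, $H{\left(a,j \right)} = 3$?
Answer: $-82$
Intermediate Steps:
$L{\left(o,B \right)} = o \left(6 + o\right)$
$b{\left(p,K \right)} = 27 - p$ ($b{\left(p,K \right)} = 3 \left(6 + 3\right) - p = 3 \cdot 9 - p = 27 - p$)
$n{\left(-50 \right)} + b{\left(95,-51 \right)} = -14 + \left(27 - 95\right) = -14 - 68 = -82$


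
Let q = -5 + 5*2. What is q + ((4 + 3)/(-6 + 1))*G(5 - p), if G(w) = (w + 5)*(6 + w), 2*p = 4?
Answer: -479/5 ≈ -95.800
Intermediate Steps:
p = 2 (p = (½)*4 = 2)
q = 5 (q = -5 + 10 = 5)
G(w) = (5 + w)*(6 + w)
q + ((4 + 3)/(-6 + 1))*G(5 - p) = 5 + ((4 + 3)/(-6 + 1))*(30 + (5 - 1*2)² + 11*(5 - 1*2)) = 5 + (7/(-5))*(30 + (5 - 2)² + 11*(5 - 2)) = 5 + (7*(-⅕))*(30 + 3² + 11*3) = 5 - 7*(30 + 9 + 33)/5 = 5 - 7/5*72 = 5 - 504/5 = -479/5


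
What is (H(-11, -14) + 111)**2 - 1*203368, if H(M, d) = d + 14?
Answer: -191047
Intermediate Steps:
H(M, d) = 14 + d
(H(-11, -14) + 111)**2 - 1*203368 = ((14 - 14) + 111)**2 - 1*203368 = (0 + 111)**2 - 203368 = 111**2 - 203368 = 12321 - 203368 = -191047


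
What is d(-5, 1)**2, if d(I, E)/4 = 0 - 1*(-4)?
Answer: 256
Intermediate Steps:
d(I, E) = 16 (d(I, E) = 4*(0 - 1*(-4)) = 4*(0 + 4) = 4*4 = 16)
d(-5, 1)**2 = 16**2 = 256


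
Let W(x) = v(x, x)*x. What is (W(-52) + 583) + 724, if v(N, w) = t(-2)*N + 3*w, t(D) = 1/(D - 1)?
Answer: 25553/3 ≈ 8517.7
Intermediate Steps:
t(D) = 1/(-1 + D)
v(N, w) = 3*w - N/3 (v(N, w) = N/(-1 - 2) + 3*w = N/(-3) + 3*w = -N/3 + 3*w = 3*w - N/3)
W(x) = 8*x²/3 (W(x) = (3*x - x/3)*x = (8*x/3)*x = 8*x²/3)
(W(-52) + 583) + 724 = ((8/3)*(-52)² + 583) + 724 = ((8/3)*2704 + 583) + 724 = (21632/3 + 583) + 724 = 23381/3 + 724 = 25553/3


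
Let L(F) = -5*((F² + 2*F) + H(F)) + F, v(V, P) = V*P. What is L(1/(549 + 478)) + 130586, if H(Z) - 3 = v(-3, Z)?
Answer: 137717026416/1054729 ≈ 1.3057e+5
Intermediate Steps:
v(V, P) = P*V
H(Z) = 3 - 3*Z (H(Z) = 3 + Z*(-3) = 3 - 3*Z)
L(F) = -15 - 5*F² + 6*F (L(F) = -5*((F² + 2*F) + (3 - 3*F)) + F = -5*(3 + F² - F) + F = (-15 - 5*F² + 5*F) + F = -15 - 5*F² + 6*F)
L(1/(549 + 478)) + 130586 = (-15 - 5/(549 + 478)² + 6/(549 + 478)) + 130586 = (-15 - 5*(1/1027)² + 6/1027) + 130586 = (-15 - 5*(1/1027)² + 6*(1/1027)) + 130586 = (-15 - 5*1/1054729 + 6/1027) + 130586 = (-15 - 5/1054729 + 6/1027) + 130586 = -15814778/1054729 + 130586 = 137717026416/1054729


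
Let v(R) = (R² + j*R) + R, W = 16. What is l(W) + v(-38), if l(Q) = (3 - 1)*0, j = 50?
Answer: -494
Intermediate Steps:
l(Q) = 0 (l(Q) = 2*0 = 0)
v(R) = R² + 51*R (v(R) = (R² + 50*R) + R = R² + 51*R)
l(W) + v(-38) = 0 - 38*(51 - 38) = 0 - 38*13 = 0 - 494 = -494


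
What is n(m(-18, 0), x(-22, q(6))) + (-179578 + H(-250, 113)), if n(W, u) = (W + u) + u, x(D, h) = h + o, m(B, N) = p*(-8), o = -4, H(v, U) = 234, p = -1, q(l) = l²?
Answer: -179272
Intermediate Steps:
m(B, N) = 8 (m(B, N) = -1*(-8) = 8)
x(D, h) = -4 + h (x(D, h) = h - 4 = -4 + h)
n(W, u) = W + 2*u
n(m(-18, 0), x(-22, q(6))) + (-179578 + H(-250, 113)) = (8 + 2*(-4 + 6²)) + (-179578 + 234) = (8 + 2*(-4 + 36)) - 179344 = (8 + 2*32) - 179344 = (8 + 64) - 179344 = 72 - 179344 = -179272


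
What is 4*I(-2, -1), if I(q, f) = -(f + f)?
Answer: 8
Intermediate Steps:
I(q, f) = -2*f
4*I(-2, -1) = 4*(-2*(-1)) = 4*2 = 8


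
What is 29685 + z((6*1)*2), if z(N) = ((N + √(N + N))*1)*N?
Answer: 29829 + 24*√6 ≈ 29888.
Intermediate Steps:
z(N) = N*(N + √2*√N) (z(N) = ((N + √(2*N))*1)*N = ((N + √2*√N)*1)*N = (N + √2*√N)*N = N*(N + √2*√N))
29685 + z((6*1)*2) = 29685 + (((6*1)*2)² + √2*((6*1)*2)^(3/2)) = 29685 + ((6*2)² + √2*(6*2)^(3/2)) = 29685 + (12² + √2*12^(3/2)) = 29685 + (144 + √2*(24*√3)) = 29685 + (144 + 24*√6) = 29829 + 24*√6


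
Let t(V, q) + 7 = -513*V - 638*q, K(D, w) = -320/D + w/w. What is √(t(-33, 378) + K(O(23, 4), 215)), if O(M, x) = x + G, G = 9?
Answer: I*√37900889/13 ≈ 473.57*I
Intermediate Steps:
O(M, x) = 9 + x (O(M, x) = x + 9 = 9 + x)
K(D, w) = 1 - 320/D (K(D, w) = -320/D + 1 = 1 - 320/D)
t(V, q) = -7 - 638*q - 513*V (t(V, q) = -7 + (-513*V - 638*q) = -7 + (-638*q - 513*V) = -7 - 638*q - 513*V)
√(t(-33, 378) + K(O(23, 4), 215)) = √((-7 - 638*378 - 513*(-33)) + (-320 + (9 + 4))/(9 + 4)) = √((-7 - 241164 + 16929) + (-320 + 13)/13) = √(-224242 + (1/13)*(-307)) = √(-224242 - 307/13) = √(-2915453/13) = I*√37900889/13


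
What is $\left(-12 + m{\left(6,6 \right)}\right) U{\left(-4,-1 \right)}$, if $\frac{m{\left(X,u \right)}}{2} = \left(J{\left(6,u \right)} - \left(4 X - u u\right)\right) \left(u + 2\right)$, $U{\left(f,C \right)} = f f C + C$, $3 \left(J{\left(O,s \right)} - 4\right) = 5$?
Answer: $- \frac{13804}{3} \approx -4601.3$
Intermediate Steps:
$J{\left(O,s \right)} = \frac{17}{3}$ ($J{\left(O,s \right)} = 4 + \frac{1}{3} \cdot 5 = 4 + \frac{5}{3} = \frac{17}{3}$)
$U{\left(f,C \right)} = C + C f^{2}$ ($U{\left(f,C \right)} = f^{2} C + C = C f^{2} + C = C + C f^{2}$)
$m{\left(X,u \right)} = 2 \left(2 + u\right) \left(\frac{17}{3} + u^{2} - 4 X\right)$ ($m{\left(X,u \right)} = 2 \left(\frac{17}{3} - \left(4 X - u u\right)\right) \left(u + 2\right) = 2 \left(\frac{17}{3} - \left(- u^{2} + 4 X\right)\right) \left(2 + u\right) = 2 \left(\frac{17}{3} + u^{2} - 4 X\right) \left(2 + u\right) = 2 \left(2 + u\right) \left(\frac{17}{3} + u^{2} - 4 X\right)$)
$\left(-12 + m{\left(6,6 \right)}\right) U{\left(-4,-1 \right)} = \left(-12 + \left(\frac{68}{3} - 96 + 2 \cdot 6^{3} + 4 \cdot 6^{2} + \frac{34}{3} \cdot 6 - 48 \cdot 6\right)\right) \left(- (1 + \left(-4\right)^{2})\right) = \left(-12 + \left(\frac{68}{3} - 96 + 2 \cdot 216 + 4 \cdot 36 + 68 - 288\right)\right) \left(- (1 + 16)\right) = \left(-12 + \left(\frac{68}{3} - 96 + 432 + 144 + 68 - 288\right)\right) \left(\left(-1\right) 17\right) = \left(-12 + \frac{848}{3}\right) \left(-17\right) = \frac{812}{3} \left(-17\right) = - \frac{13804}{3}$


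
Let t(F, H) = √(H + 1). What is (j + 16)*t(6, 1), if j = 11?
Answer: 27*√2 ≈ 38.184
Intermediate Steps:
t(F, H) = √(1 + H)
(j + 16)*t(6, 1) = (11 + 16)*√(1 + 1) = 27*√2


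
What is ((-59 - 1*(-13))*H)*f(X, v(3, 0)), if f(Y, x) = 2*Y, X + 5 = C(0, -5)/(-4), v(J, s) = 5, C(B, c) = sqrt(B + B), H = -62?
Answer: -28520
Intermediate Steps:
C(B, c) = sqrt(2)*sqrt(B) (C(B, c) = sqrt(2*B) = sqrt(2)*sqrt(B))
X = -5 (X = -5 + (sqrt(2)*sqrt(0))/(-4) = -5 + (sqrt(2)*0)*(-1/4) = -5 + 0*(-1/4) = -5 + 0 = -5)
((-59 - 1*(-13))*H)*f(X, v(3, 0)) = ((-59 - 1*(-13))*(-62))*(2*(-5)) = ((-59 + 13)*(-62))*(-10) = -46*(-62)*(-10) = 2852*(-10) = -28520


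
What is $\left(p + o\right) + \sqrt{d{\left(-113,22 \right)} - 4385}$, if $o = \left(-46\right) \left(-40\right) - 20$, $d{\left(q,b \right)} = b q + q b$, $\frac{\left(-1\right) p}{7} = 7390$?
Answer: $-49910 + i \sqrt{9357} \approx -49910.0 + 96.732 i$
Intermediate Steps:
$p = -51730$ ($p = \left(-7\right) 7390 = -51730$)
$d{\left(q,b \right)} = 2 b q$ ($d{\left(q,b \right)} = b q + b q = 2 b q$)
$o = 1820$ ($o = 1840 - 20 = 1820$)
$\left(p + o\right) + \sqrt{d{\left(-113,22 \right)} - 4385} = \left(-51730 + 1820\right) + \sqrt{2 \cdot 22 \left(-113\right) - 4385} = -49910 + \sqrt{-4972 - 4385} = -49910 + \sqrt{-9357} = -49910 + i \sqrt{9357}$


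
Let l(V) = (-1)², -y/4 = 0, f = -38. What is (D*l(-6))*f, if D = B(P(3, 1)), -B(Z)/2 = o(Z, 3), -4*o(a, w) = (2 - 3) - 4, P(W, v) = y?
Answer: 95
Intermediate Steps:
y = 0 (y = -4*0 = 0)
P(W, v) = 0
o(a, w) = 5/4 (o(a, w) = -((2 - 3) - 4)/4 = -(-1 - 4)/4 = -¼*(-5) = 5/4)
B(Z) = -5/2 (B(Z) = -2*5/4 = -5/2)
D = -5/2 ≈ -2.5000
l(V) = 1
(D*l(-6))*f = -5/2*1*(-38) = -5/2*(-38) = 95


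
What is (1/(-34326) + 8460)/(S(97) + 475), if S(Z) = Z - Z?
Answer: 290397959/16304850 ≈ 17.811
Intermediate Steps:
S(Z) = 0
(1/(-34326) + 8460)/(S(97) + 475) = (1/(-34326) + 8460)/(0 + 475) = (-1/34326 + 8460)/475 = (290397959/34326)*(1/475) = 290397959/16304850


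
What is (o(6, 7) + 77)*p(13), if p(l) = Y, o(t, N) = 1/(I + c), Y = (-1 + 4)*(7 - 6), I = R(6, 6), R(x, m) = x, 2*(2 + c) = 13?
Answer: 1619/7 ≈ 231.29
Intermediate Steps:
c = 9/2 (c = -2 + (½)*13 = -2 + 13/2 = 9/2 ≈ 4.5000)
I = 6
Y = 3 (Y = 3*1 = 3)
o(t, N) = 2/21 (o(t, N) = 1/(6 + 9/2) = 1/(21/2) = 2/21)
p(l) = 3
(o(6, 7) + 77)*p(13) = (2/21 + 77)*3 = (1619/21)*3 = 1619/7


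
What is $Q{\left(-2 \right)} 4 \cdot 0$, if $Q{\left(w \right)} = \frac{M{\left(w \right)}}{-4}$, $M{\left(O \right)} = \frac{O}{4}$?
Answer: $0$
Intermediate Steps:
$M{\left(O \right)} = \frac{O}{4}$ ($M{\left(O \right)} = O \frac{1}{4} = \frac{O}{4}$)
$Q{\left(w \right)} = - \frac{w}{16}$ ($Q{\left(w \right)} = \frac{\frac{1}{4} w}{-4} = \frac{w}{4} \left(- \frac{1}{4}\right) = - \frac{w}{16}$)
$Q{\left(-2 \right)} 4 \cdot 0 = \left(- \frac{1}{16}\right) \left(-2\right) 4 \cdot 0 = \frac{1}{8} \cdot 0 = 0$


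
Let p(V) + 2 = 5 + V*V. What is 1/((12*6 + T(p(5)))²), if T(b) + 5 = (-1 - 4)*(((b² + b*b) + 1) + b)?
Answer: 1/62694724 ≈ 1.5950e-8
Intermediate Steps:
p(V) = 3 + V² (p(V) = -2 + (5 + V*V) = -2 + (5 + V²) = 3 + V²)
T(b) = -10 - 10*b² - 5*b (T(b) = -5 + (-1 - 4)*(((b² + b*b) + 1) + b) = -5 - 5*(((b² + b²) + 1) + b) = -5 - 5*((2*b² + 1) + b) = -5 - 5*((1 + 2*b²) + b) = -5 - 5*(1 + b + 2*b²) = -5 + (-5 - 10*b² - 5*b) = -10 - 10*b² - 5*b)
1/((12*6 + T(p(5)))²) = 1/((12*6 + (-10 - 10*(3 + 5²)² - 5*(3 + 5²)))²) = 1/((72 + (-10 - 10*(3 + 25)² - 5*(3 + 25)))²) = 1/((72 + (-10 - 10*28² - 5*28))²) = 1/((72 + (-10 - 10*784 - 140))²) = 1/((72 + (-10 - 7840 - 140))²) = 1/((72 - 7990)²) = 1/((-7918)²) = 1/62694724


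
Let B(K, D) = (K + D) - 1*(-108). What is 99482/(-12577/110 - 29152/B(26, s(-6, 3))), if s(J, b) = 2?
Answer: -186031340/614649 ≈ -302.66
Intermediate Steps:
B(K, D) = 108 + D + K (B(K, D) = (D + K) + 108 = 108 + D + K)
99482/(-12577/110 - 29152/B(26, s(-6, 3))) = 99482/(-12577/110 - 29152/(108 + 2 + 26)) = 99482/(-12577*1/110 - 29152/136) = 99482/(-12577/110 - 29152*1/136) = 99482/(-12577/110 - 3644/17) = 99482/(-614649/1870) = 99482*(-1870/614649) = -186031340/614649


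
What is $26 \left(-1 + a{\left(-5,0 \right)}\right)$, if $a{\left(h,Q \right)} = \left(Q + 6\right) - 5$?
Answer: $0$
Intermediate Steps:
$a{\left(h,Q \right)} = 1 + Q$ ($a{\left(h,Q \right)} = \left(6 + Q\right) - 5 = 1 + Q$)
$26 \left(-1 + a{\left(-5,0 \right)}\right) = 26 \left(-1 + \left(1 + 0\right)\right) = 26 \left(-1 + 1\right) = 26 \cdot 0 = 0$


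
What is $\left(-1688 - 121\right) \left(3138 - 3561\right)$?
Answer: $765207$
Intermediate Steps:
$\left(-1688 - 121\right) \left(3138 - 3561\right) = \left(-1809\right) \left(-423\right) = 765207$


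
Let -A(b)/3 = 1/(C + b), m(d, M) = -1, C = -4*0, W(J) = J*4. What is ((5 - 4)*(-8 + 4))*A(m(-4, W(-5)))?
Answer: -12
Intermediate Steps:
W(J) = 4*J
C = 0
A(b) = -3/b (A(b) = -3/(0 + b) = -3/b)
((5 - 4)*(-8 + 4))*A(m(-4, W(-5))) = ((5 - 4)*(-8 + 4))*(-3/(-1)) = (1*(-4))*(-3*(-1)) = -4*3 = -12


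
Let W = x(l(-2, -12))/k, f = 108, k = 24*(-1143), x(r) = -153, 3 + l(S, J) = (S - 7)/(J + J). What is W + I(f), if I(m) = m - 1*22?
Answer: 262145/3048 ≈ 86.006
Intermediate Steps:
l(S, J) = -3 + (-7 + S)/(2*J) (l(S, J) = -3 + (S - 7)/(J + J) = -3 + (-7 + S)/((2*J)) = -3 + (-7 + S)*(1/(2*J)) = -3 + (-7 + S)/(2*J))
k = -27432
I(m) = -22 + m (I(m) = m - 22 = -22 + m)
W = 17/3048 (W = -153/(-27432) = -153*(-1/27432) = 17/3048 ≈ 0.0055774)
W + I(f) = 17/3048 + (-22 + 108) = 17/3048 + 86 = 262145/3048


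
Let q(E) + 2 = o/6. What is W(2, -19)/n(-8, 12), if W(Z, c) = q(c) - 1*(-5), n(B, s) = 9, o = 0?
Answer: ⅓ ≈ 0.33333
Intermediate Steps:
q(E) = -2 (q(E) = -2 + 0/6 = -2 + 0*(⅙) = -2 + 0 = -2)
W(Z, c) = 3 (W(Z, c) = -2 - 1*(-5) = -2 + 5 = 3)
W(2, -19)/n(-8, 12) = 3/9 = 3*(⅑) = ⅓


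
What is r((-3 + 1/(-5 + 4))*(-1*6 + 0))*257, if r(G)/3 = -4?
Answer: -3084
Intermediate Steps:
r(G) = -12 (r(G) = 3*(-4) = -12)
r((-3 + 1/(-5 + 4))*(-1*6 + 0))*257 = -12*257 = -3084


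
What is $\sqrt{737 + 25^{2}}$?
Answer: $\sqrt{1362} \approx 36.905$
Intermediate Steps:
$\sqrt{737 + 25^{2}} = \sqrt{737 + 625} = \sqrt{1362}$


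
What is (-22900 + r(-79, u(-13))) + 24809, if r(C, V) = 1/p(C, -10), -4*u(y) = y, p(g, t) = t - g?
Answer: 131722/69 ≈ 1909.0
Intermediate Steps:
u(y) = -y/4
r(C, V) = 1/(-10 - C)
(-22900 + r(-79, u(-13))) + 24809 = (-22900 - 1/(10 - 79)) + 24809 = (-22900 - 1/(-69)) + 24809 = (-22900 - 1*(-1/69)) + 24809 = (-22900 + 1/69) + 24809 = -1580099/69 + 24809 = 131722/69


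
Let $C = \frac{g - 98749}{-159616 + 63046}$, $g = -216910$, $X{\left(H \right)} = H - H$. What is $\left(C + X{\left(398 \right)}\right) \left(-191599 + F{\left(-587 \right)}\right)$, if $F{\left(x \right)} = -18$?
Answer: $- \frac{60485630603}{96570} \approx -6.2634 \cdot 10^{5}$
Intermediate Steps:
$X{\left(H \right)} = 0$
$C = \frac{315659}{96570}$ ($C = \frac{-216910 - 98749}{-159616 + 63046} = - \frac{315659}{-96570} = \left(-315659\right) \left(- \frac{1}{96570}\right) = \frac{315659}{96570} \approx 3.2687$)
$\left(C + X{\left(398 \right)}\right) \left(-191599 + F{\left(-587 \right)}\right) = \left(\frac{315659}{96570} + 0\right) \left(-191599 - 18\right) = \frac{315659}{96570} \left(-191617\right) = - \frac{60485630603}{96570}$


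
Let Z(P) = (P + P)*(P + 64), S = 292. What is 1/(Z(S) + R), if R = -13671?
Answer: 1/194233 ≈ 5.1485e-6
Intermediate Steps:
Z(P) = 2*P*(64 + P) (Z(P) = (2*P)*(64 + P) = 2*P*(64 + P))
1/(Z(S) + R) = 1/(2*292*(64 + 292) - 13671) = 1/(2*292*356 - 13671) = 1/(207904 - 13671) = 1/194233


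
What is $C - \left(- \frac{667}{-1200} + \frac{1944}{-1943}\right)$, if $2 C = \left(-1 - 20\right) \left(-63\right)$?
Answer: $\frac{1543390219}{2331600} \approx 661.94$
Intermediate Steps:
$C = \frac{1323}{2}$ ($C = \frac{\left(-1 - 20\right) \left(-63\right)}{2} = \frac{\left(-21\right) \left(-63\right)}{2} = \frac{1}{2} \cdot 1323 = \frac{1323}{2} \approx 661.5$)
$C - \left(- \frac{667}{-1200} + \frac{1944}{-1943}\right) = \frac{1323}{2} - \left(- \frac{667}{-1200} + \frac{1944}{-1943}\right) = \frac{1323}{2} - \left(\left(-667\right) \left(- \frac{1}{1200}\right) + 1944 \left(- \frac{1}{1943}\right)\right) = \frac{1323}{2} - \left(\frac{667}{1200} - \frac{1944}{1943}\right) = \frac{1323}{2} - - \frac{1036819}{2331600} = \frac{1323}{2} + \frac{1036819}{2331600} = \frac{1543390219}{2331600}$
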